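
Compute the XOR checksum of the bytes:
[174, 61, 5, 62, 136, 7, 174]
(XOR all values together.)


XOR chain: 174 ^ 61 ^ 5 ^ 62 ^ 136 ^ 7 ^ 174 = 137

137


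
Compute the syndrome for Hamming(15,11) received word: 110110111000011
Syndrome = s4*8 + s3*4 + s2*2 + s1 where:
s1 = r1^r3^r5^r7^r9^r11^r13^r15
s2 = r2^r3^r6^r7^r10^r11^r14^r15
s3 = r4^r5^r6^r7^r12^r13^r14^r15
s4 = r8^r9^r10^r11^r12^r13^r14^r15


s1=1, s2=0, s3=1, s4=0

Syndrome = 5 (error at position 5)


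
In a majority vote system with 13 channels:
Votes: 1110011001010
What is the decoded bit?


Ones: 7 out of 13
Threshold: 7

1 (7/13 voted 1)


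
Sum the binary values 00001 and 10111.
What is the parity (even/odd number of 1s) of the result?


00001 = 1
10111 = 23
Sum = 24 = 11000
1s count = 2

even parity (2 ones in 11000)


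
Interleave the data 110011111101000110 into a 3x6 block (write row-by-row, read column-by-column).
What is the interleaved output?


Matrix:
  110011
  111101
  000110
Read columns: 110110010011101110

110110010011101110


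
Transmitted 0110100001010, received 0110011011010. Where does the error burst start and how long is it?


XOR: 0000111010000

Burst at position 4, length 5


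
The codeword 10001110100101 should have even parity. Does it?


Number of 1s: 7

No, parity error (7 ones)


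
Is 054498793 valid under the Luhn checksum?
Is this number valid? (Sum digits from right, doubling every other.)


Luhn sum = 48
48 mod 10 = 8

Invalid (Luhn sum mod 10 = 8)


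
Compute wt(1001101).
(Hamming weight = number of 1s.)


Counting 1s in 1001101

4


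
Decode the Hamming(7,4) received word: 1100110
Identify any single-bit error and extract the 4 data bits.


Syndrome = 0: no error detected

Data: 0110 (no errors)


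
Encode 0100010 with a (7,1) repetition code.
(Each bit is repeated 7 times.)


Each bit -> 7 copies

0000000111111100000000000000000000011111110000000


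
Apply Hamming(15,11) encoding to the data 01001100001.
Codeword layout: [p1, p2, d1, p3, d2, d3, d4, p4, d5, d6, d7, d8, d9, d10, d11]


Parity bits: p1=1, p2=0, p3=0, p4=1

100010011100001


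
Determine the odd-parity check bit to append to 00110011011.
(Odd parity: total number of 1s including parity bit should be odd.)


Number of 1s in data: 6
Parity bit: 1

1


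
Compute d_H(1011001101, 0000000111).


XOR: 1011001010
Count of 1s: 5

5


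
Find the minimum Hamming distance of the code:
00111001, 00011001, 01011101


Comparing all pairs, minimum distance: 1
Can detect 0 errors, correct 0 errors

1


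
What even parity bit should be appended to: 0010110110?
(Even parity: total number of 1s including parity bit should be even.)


Number of 1s in data: 5
Parity bit: 1

1


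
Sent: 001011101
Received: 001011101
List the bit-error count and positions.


XOR: 000000000

0 errors (received matches sent)


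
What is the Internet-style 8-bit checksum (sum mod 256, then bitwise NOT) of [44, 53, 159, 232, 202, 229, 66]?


Sum = 985 mod 256 = 217
Complement = 38

38


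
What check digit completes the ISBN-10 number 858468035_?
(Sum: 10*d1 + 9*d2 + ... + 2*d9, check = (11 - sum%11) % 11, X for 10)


Weighted sum: 312
312 mod 11 = 4

Check digit: 7


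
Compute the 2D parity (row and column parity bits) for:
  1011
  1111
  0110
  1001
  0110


Row parities: 10000
Column parities: 1101

Row P: 10000, Col P: 1101, Corner: 1


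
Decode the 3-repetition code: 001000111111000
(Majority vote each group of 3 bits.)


Groups: 001, 000, 111, 111, 000
Majority votes: 00110

00110


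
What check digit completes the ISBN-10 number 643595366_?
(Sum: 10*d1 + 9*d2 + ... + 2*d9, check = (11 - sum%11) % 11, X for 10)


Weighted sum: 276
276 mod 11 = 1

Check digit: X


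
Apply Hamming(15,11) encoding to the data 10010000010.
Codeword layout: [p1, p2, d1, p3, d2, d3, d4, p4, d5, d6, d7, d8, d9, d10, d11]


Parity bits: p1=0, p2=1, p3=0, p4=1

011000110000010


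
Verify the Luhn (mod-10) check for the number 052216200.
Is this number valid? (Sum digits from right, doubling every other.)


Luhn sum = 13
13 mod 10 = 3

Invalid (Luhn sum mod 10 = 3)


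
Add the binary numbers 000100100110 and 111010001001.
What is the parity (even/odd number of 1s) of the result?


000100100110 = 294
111010001001 = 3721
Sum = 4015 = 111110101111
1s count = 10

even parity (10 ones in 111110101111)


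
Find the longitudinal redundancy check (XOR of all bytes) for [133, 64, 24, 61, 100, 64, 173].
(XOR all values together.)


XOR chain: 133 ^ 64 ^ 24 ^ 61 ^ 100 ^ 64 ^ 173 = 105

105


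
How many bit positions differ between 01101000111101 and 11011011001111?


XOR: 10110011110010
Count of 1s: 8

8


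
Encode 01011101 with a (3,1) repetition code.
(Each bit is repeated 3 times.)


Each bit -> 3 copies

000111000111111111000111


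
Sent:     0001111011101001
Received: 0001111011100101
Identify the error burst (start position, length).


XOR: 0000000000001100

Burst at position 12, length 2


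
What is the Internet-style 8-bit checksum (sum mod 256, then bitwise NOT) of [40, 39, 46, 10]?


Sum = 135 mod 256 = 135
Complement = 120

120


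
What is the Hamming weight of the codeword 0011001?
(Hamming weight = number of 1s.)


Counting 1s in 0011001

3


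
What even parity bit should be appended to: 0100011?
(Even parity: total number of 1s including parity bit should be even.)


Number of 1s in data: 3
Parity bit: 1

1


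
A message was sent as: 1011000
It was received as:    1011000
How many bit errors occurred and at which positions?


XOR: 0000000

0 errors (received matches sent)


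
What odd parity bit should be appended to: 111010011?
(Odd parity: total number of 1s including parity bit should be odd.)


Number of 1s in data: 6
Parity bit: 1

1


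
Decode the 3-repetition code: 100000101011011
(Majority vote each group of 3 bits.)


Groups: 100, 000, 101, 011, 011
Majority votes: 00111

00111


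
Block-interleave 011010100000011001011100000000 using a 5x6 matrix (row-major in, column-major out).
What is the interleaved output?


Matrix:
  011010
  100000
  011001
  011100
  000000
Read columns: 010001011010110000101000000100

010001011010110000101000000100


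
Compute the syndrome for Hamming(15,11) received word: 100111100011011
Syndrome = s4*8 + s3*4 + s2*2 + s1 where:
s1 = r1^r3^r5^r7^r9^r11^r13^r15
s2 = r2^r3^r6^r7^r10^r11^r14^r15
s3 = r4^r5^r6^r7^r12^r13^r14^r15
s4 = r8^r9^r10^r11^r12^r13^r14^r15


s1=1, s2=1, s3=1, s4=0

Syndrome = 7 (error at position 7)


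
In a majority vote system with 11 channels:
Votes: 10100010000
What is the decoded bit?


Ones: 3 out of 11
Threshold: 6

0 (3/11 voted 1)


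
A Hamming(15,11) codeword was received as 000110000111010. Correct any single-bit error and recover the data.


Syndrome = 2: error at position 2

Data: 01000111010 (corrected bit 2)


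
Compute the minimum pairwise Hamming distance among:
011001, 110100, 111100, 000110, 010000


Comparing all pairs, minimum distance: 1
Can detect 0 errors, correct 0 errors

1


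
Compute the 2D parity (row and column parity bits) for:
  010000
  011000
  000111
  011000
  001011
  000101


Row parities: 101010
Column parities: 011001

Row P: 101010, Col P: 011001, Corner: 1


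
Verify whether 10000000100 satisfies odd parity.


Number of 1s: 2

No, parity error (2 ones)


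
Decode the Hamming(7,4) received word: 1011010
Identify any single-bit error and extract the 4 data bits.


Syndrome = 0: no error detected

Data: 1010 (no errors)


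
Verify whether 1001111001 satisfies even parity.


Number of 1s: 6

Yes, parity is correct (6 ones)


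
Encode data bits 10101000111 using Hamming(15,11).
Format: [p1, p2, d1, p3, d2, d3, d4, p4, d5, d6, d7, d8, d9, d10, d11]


Parity bits: p1=0, p2=0, p3=0, p4=0

001001001000111


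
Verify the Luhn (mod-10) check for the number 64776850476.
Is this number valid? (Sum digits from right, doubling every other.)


Luhn sum = 59
59 mod 10 = 9

Invalid (Luhn sum mod 10 = 9)


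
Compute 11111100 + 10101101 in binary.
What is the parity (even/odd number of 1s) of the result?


11111100 = 252
10101101 = 173
Sum = 425 = 110101001
1s count = 5

odd parity (5 ones in 110101001)


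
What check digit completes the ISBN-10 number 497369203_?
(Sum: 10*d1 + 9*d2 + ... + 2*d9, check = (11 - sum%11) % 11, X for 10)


Weighted sum: 293
293 mod 11 = 7

Check digit: 4


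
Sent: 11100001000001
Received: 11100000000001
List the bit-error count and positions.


XOR: 00000001000000

1 error(s) at position(s): 7


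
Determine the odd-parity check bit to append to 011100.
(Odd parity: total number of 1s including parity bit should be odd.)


Number of 1s in data: 3
Parity bit: 0

0


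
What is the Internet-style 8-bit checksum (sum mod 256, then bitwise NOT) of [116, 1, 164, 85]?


Sum = 366 mod 256 = 110
Complement = 145

145


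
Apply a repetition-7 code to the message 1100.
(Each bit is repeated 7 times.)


Each bit -> 7 copies

1111111111111100000000000000


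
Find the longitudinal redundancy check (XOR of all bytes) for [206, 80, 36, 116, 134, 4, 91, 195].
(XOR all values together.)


XOR chain: 206 ^ 80 ^ 36 ^ 116 ^ 134 ^ 4 ^ 91 ^ 195 = 212

212


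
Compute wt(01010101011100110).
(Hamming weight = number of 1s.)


Counting 1s in 01010101011100110

9


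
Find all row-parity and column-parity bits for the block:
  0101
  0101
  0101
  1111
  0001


Row parities: 00001
Column parities: 1011

Row P: 00001, Col P: 1011, Corner: 1


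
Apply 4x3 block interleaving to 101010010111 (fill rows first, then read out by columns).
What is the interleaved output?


Matrix:
  101
  010
  010
  111
Read columns: 100101111001

100101111001


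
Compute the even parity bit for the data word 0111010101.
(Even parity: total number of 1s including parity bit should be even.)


Number of 1s in data: 6
Parity bit: 0

0


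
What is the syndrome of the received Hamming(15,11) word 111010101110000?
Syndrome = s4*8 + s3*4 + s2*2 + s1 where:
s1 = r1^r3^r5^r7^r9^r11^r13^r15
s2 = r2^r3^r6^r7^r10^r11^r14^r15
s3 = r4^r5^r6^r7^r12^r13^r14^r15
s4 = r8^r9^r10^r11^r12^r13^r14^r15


s1=0, s2=1, s3=0, s4=1

Syndrome = 10 (error at position 10)


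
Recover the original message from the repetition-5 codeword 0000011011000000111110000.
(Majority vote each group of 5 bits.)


Groups: 00000, 11011, 00000, 01111, 10000
Majority votes: 01010

01010


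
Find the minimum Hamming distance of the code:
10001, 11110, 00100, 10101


Comparing all pairs, minimum distance: 1
Can detect 0 errors, correct 0 errors

1


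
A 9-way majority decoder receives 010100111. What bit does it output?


Ones: 5 out of 9
Threshold: 5

1 (5/9 voted 1)


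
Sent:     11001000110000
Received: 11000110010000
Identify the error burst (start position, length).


XOR: 00001110100000

Burst at position 4, length 5


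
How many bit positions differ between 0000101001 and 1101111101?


XOR: 1101010100
Count of 1s: 5

5


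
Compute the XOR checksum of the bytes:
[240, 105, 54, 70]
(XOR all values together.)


XOR chain: 240 ^ 105 ^ 54 ^ 70 = 233

233


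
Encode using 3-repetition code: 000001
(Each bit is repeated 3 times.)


Each bit -> 3 copies

000000000000000111


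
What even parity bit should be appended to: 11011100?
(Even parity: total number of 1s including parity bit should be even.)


Number of 1s in data: 5
Parity bit: 1

1


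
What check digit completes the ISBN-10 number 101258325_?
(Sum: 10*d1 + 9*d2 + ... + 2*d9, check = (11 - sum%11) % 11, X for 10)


Weighted sum: 130
130 mod 11 = 9

Check digit: 2


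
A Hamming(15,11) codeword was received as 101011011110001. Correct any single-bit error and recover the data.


Syndrome = 14: error at position 14

Data: 11101110011 (corrected bit 14)


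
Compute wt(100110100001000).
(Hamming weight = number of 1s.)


Counting 1s in 100110100001000

5


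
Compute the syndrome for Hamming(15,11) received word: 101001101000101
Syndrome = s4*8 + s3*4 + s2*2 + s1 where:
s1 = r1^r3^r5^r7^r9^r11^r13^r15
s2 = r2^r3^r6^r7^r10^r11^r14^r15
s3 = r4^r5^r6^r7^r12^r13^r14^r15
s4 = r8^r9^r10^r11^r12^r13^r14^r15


s1=0, s2=0, s3=0, s4=1

Syndrome = 8 (error at position 8)


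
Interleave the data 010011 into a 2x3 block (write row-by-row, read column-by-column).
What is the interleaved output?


Matrix:
  010
  011
Read columns: 001101

001101


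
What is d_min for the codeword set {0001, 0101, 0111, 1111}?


Comparing all pairs, minimum distance: 1
Can detect 0 errors, correct 0 errors

1


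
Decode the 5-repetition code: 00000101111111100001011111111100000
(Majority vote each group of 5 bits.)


Groups: 00000, 10111, 11111, 00001, 01111, 11111, 00000
Majority votes: 0110110

0110110


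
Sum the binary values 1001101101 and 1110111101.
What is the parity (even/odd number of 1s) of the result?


1001101101 = 621
1110111101 = 957
Sum = 1578 = 11000101010
1s count = 5

odd parity (5 ones in 11000101010)


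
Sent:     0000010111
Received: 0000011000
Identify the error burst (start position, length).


XOR: 0000001111

Burst at position 6, length 4


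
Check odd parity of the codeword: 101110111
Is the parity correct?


Number of 1s: 7

Yes, parity is correct (7 ones)


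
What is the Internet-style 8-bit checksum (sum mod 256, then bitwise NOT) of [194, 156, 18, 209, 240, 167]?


Sum = 984 mod 256 = 216
Complement = 39

39


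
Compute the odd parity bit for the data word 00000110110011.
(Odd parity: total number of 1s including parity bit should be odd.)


Number of 1s in data: 6
Parity bit: 1

1


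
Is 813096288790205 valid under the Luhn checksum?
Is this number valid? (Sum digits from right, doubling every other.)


Luhn sum = 63
63 mod 10 = 3

Invalid (Luhn sum mod 10 = 3)


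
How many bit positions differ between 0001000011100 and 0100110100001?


XOR: 0101110111101
Count of 1s: 9

9


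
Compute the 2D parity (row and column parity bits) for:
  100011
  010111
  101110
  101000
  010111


Row parities: 10000
Column parities: 100101

Row P: 10000, Col P: 100101, Corner: 1


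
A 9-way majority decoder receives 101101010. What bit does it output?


Ones: 5 out of 9
Threshold: 5

1 (5/9 voted 1)


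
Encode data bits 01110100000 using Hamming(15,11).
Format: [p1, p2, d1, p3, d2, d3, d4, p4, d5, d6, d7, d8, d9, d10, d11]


Parity bits: p1=0, p2=1, p3=1, p4=1

010111110100000


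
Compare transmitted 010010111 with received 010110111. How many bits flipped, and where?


XOR: 000100000

1 error(s) at position(s): 3


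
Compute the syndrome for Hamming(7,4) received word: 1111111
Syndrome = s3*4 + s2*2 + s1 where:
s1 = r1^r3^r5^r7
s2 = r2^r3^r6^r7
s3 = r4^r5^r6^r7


s1=0, s2=0, s3=0

Syndrome = 0 (no error)


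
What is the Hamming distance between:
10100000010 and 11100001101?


XOR: 01000001111
Count of 1s: 5

5


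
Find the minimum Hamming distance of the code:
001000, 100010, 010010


Comparing all pairs, minimum distance: 2
Can detect 1 errors, correct 0 errors

2


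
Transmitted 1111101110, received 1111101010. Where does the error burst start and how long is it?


XOR: 0000000100

Burst at position 7, length 1


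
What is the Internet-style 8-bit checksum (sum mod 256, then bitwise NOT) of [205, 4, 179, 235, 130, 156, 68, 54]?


Sum = 1031 mod 256 = 7
Complement = 248

248


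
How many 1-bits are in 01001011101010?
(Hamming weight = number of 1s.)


Counting 1s in 01001011101010

7


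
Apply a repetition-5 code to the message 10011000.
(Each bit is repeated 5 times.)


Each bit -> 5 copies

1111100000000001111111111000000000000000


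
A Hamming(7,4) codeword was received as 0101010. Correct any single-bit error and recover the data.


Syndrome = 0: no error detected

Data: 0010 (no errors)


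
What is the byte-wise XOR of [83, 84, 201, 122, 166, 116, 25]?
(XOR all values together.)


XOR chain: 83 ^ 84 ^ 201 ^ 122 ^ 166 ^ 116 ^ 25 = 127

127


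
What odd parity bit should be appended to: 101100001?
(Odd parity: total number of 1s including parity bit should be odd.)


Number of 1s in data: 4
Parity bit: 1

1


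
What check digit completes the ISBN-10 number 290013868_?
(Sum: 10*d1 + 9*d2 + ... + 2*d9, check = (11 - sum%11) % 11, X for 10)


Weighted sum: 188
188 mod 11 = 1

Check digit: X


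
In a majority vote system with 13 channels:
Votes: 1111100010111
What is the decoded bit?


Ones: 9 out of 13
Threshold: 7

1 (9/13 voted 1)


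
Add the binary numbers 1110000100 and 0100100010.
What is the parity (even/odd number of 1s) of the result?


1110000100 = 900
0100100010 = 290
Sum = 1190 = 10010100110
1s count = 5

odd parity (5 ones in 10010100110)


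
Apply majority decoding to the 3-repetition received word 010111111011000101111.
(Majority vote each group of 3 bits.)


Groups: 010, 111, 111, 011, 000, 101, 111
Majority votes: 0111011

0111011


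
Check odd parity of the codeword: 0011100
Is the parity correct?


Number of 1s: 3

Yes, parity is correct (3 ones)


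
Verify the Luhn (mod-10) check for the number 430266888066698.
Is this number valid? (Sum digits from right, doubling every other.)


Luhn sum = 78
78 mod 10 = 8

Invalid (Luhn sum mod 10 = 8)


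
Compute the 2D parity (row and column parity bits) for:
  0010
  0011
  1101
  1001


Row parities: 1010
Column parities: 0101

Row P: 1010, Col P: 0101, Corner: 0


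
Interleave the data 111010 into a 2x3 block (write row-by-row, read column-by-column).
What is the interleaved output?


Matrix:
  111
  010
Read columns: 101110

101110


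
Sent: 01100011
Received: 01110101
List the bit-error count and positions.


XOR: 00010110

3 error(s) at position(s): 3, 5, 6


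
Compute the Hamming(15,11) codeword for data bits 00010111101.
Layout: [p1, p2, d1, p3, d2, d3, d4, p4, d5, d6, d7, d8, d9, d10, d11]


Parity bits: p1=0, p2=0, p3=0, p4=1

000000110111101


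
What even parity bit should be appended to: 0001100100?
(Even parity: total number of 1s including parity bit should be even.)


Number of 1s in data: 3
Parity bit: 1

1


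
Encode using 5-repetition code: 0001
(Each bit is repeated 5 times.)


Each bit -> 5 copies

00000000000000011111


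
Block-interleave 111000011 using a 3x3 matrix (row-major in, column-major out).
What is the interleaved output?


Matrix:
  111
  000
  011
Read columns: 100101101

100101101


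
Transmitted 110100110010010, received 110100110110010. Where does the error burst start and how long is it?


XOR: 000000000100000

Burst at position 9, length 1


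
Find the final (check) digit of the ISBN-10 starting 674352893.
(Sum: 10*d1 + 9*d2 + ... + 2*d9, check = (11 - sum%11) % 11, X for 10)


Weighted sum: 281
281 mod 11 = 6

Check digit: 5


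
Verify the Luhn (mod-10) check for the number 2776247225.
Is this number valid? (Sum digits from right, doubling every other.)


Luhn sum = 46
46 mod 10 = 6

Invalid (Luhn sum mod 10 = 6)


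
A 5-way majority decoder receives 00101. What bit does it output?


Ones: 2 out of 5
Threshold: 3

0 (2/5 voted 1)


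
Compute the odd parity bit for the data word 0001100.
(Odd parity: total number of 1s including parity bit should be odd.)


Number of 1s in data: 2
Parity bit: 1

1


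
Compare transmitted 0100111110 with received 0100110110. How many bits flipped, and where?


XOR: 0000001000

1 error(s) at position(s): 6


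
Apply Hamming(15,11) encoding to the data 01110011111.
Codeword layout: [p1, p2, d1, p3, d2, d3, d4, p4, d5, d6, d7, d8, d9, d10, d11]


Parity bits: p1=1, p2=1, p3=1, p4=1

110111110011111


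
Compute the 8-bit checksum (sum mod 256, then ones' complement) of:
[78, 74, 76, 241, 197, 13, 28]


Sum = 707 mod 256 = 195
Complement = 60

60


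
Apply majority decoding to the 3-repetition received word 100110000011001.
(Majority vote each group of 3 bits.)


Groups: 100, 110, 000, 011, 001
Majority votes: 01010

01010


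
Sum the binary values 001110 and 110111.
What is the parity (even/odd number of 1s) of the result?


001110 = 14
110111 = 55
Sum = 69 = 1000101
1s count = 3

odd parity (3 ones in 1000101)


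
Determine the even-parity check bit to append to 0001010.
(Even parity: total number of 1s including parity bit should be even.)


Number of 1s in data: 2
Parity bit: 0

0


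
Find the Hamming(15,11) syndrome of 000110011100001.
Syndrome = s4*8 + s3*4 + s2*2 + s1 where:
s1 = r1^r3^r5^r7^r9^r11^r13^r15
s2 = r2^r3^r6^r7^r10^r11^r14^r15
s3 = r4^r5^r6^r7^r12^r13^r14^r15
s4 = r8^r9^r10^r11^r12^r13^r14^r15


s1=1, s2=0, s3=1, s4=0

Syndrome = 5 (error at position 5)


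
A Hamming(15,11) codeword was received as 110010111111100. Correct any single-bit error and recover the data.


Syndrome = 0: no error detected

Data: 01011111100 (no errors)


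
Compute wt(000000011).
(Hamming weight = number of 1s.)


Counting 1s in 000000011

2


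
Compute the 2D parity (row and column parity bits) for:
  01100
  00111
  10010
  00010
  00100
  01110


Row parities: 010111
Column parities: 10001

Row P: 010111, Col P: 10001, Corner: 0


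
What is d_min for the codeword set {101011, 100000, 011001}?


Comparing all pairs, minimum distance: 3
Can detect 2 errors, correct 1 errors

3


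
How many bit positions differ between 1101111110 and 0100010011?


XOR: 1001101101
Count of 1s: 6

6


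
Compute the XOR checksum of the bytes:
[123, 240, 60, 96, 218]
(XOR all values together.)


XOR chain: 123 ^ 240 ^ 60 ^ 96 ^ 218 = 13

13


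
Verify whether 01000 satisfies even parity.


Number of 1s: 1

No, parity error (1 ones)


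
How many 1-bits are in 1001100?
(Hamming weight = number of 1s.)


Counting 1s in 1001100

3


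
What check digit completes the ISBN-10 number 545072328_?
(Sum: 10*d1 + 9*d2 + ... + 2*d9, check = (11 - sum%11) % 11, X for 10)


Weighted sum: 212
212 mod 11 = 3

Check digit: 8


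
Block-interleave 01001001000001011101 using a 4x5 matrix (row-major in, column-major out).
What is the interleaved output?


Matrix:
  01001
  00100
  00010
  11101
Read columns: 00011001010100101001

00011001010100101001


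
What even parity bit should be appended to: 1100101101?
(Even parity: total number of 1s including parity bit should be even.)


Number of 1s in data: 6
Parity bit: 0

0


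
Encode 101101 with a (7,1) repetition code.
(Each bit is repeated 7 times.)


Each bit -> 7 copies

111111100000001111111111111100000001111111


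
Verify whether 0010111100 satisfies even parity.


Number of 1s: 5

No, parity error (5 ones)


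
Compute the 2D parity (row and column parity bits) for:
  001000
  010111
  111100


Row parities: 100
Column parities: 100011

Row P: 100, Col P: 100011, Corner: 1


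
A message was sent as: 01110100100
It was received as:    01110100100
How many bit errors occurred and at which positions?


XOR: 00000000000

0 errors (received matches sent)


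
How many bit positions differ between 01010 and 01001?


XOR: 00011
Count of 1s: 2

2


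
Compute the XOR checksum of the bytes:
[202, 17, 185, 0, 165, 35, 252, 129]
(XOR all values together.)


XOR chain: 202 ^ 17 ^ 185 ^ 0 ^ 165 ^ 35 ^ 252 ^ 129 = 153

153


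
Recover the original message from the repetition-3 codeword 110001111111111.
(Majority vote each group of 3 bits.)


Groups: 110, 001, 111, 111, 111
Majority votes: 10111

10111


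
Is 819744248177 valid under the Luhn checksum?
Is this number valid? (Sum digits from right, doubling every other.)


Luhn sum = 64
64 mod 10 = 4

Invalid (Luhn sum mod 10 = 4)


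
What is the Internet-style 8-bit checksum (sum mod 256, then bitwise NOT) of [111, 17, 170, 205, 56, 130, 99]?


Sum = 788 mod 256 = 20
Complement = 235

235


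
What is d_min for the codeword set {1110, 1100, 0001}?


Comparing all pairs, minimum distance: 1
Can detect 0 errors, correct 0 errors

1


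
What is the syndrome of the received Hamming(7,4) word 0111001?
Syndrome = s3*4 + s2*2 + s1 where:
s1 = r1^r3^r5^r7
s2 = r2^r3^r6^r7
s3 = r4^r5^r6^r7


s1=0, s2=1, s3=0

Syndrome = 2 (error at position 2)


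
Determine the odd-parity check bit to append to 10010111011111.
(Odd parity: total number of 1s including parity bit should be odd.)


Number of 1s in data: 10
Parity bit: 1

1


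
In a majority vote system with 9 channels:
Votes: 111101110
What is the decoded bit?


Ones: 7 out of 9
Threshold: 5

1 (7/9 voted 1)


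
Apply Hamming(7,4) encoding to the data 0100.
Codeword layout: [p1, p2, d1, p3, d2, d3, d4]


Parity bits: p1=1, p2=0, p3=1

1001100


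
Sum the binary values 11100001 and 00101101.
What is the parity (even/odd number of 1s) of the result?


11100001 = 225
00101101 = 45
Sum = 270 = 100001110
1s count = 4

even parity (4 ones in 100001110)


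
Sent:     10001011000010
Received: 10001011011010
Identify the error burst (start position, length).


XOR: 00000000011000

Burst at position 9, length 2


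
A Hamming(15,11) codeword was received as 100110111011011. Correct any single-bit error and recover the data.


Syndrome = 0: no error detected

Data: 01011011011 (no errors)


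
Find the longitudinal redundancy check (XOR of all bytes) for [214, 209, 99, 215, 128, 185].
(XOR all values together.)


XOR chain: 214 ^ 209 ^ 99 ^ 215 ^ 128 ^ 185 = 138

138


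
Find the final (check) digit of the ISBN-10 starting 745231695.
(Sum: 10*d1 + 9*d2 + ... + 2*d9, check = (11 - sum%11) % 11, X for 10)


Weighted sum: 244
244 mod 11 = 2

Check digit: 9


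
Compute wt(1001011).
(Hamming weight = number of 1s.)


Counting 1s in 1001011

4


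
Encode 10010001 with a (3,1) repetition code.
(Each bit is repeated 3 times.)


Each bit -> 3 copies

111000000111000000000111


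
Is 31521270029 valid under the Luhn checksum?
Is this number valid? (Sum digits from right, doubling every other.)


Luhn sum = 39
39 mod 10 = 9

Invalid (Luhn sum mod 10 = 9)


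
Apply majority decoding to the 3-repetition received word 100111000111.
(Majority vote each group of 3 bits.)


Groups: 100, 111, 000, 111
Majority votes: 0101

0101


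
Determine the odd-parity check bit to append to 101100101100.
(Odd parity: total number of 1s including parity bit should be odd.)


Number of 1s in data: 6
Parity bit: 1

1


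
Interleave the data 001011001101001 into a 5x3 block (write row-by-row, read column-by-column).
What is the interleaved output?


Matrix:
  001
  011
  001
  101
  001
Read columns: 000100100011111

000100100011111


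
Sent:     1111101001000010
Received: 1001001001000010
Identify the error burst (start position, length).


XOR: 0110100000000000

Burst at position 1, length 4


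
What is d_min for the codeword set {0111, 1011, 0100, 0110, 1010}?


Comparing all pairs, minimum distance: 1
Can detect 0 errors, correct 0 errors

1


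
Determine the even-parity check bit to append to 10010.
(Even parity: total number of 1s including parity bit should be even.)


Number of 1s in data: 2
Parity bit: 0

0


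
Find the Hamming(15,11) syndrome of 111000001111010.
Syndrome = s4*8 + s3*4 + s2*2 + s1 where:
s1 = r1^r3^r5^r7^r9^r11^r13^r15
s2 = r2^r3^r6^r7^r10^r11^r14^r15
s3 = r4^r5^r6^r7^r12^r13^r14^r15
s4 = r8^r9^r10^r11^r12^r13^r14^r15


s1=0, s2=1, s3=0, s4=1

Syndrome = 10 (error at position 10)


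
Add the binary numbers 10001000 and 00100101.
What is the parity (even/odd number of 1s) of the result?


10001000 = 136
00100101 = 37
Sum = 173 = 10101101
1s count = 5

odd parity (5 ones in 10101101)


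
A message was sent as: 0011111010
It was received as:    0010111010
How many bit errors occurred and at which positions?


XOR: 0001000000

1 error(s) at position(s): 3


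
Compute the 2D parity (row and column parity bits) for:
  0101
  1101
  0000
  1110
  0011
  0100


Row parities: 010101
Column parities: 0001

Row P: 010101, Col P: 0001, Corner: 1


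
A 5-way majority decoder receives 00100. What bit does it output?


Ones: 1 out of 5
Threshold: 3

0 (1/5 voted 1)


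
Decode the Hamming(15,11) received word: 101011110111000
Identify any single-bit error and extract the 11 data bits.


Syndrome = 3: error at position 3

Data: 01110111000 (corrected bit 3)


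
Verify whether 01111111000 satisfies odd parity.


Number of 1s: 7

Yes, parity is correct (7 ones)


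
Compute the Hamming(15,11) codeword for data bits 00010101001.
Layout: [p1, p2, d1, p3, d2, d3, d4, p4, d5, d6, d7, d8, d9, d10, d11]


Parity bits: p1=0, p2=1, p3=1, p4=1

010100110101001


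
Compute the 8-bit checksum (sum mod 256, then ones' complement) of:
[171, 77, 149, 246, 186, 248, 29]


Sum = 1106 mod 256 = 82
Complement = 173

173


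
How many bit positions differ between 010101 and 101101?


XOR: 111000
Count of 1s: 3

3


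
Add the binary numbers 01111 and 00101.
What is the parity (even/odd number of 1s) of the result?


01111 = 15
00101 = 5
Sum = 20 = 10100
1s count = 2

even parity (2 ones in 10100)


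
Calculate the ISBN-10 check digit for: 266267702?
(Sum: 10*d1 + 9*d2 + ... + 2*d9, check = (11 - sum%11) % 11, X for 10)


Weighted sum: 239
239 mod 11 = 8

Check digit: 3


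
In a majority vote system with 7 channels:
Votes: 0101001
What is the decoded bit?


Ones: 3 out of 7
Threshold: 4

0 (3/7 voted 1)


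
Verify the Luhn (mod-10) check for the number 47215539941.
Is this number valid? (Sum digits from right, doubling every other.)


Luhn sum = 49
49 mod 10 = 9

Invalid (Luhn sum mod 10 = 9)


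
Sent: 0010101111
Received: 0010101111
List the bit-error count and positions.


XOR: 0000000000

0 errors (received matches sent)


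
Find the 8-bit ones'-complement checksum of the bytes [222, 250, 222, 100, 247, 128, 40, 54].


Sum = 1263 mod 256 = 239
Complement = 16

16


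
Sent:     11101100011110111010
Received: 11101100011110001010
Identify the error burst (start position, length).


XOR: 00000000000000110000

Burst at position 14, length 2


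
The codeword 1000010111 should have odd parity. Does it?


Number of 1s: 5

Yes, parity is correct (5 ones)


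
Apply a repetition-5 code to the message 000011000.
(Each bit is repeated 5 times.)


Each bit -> 5 copies

000000000000000000001111111111000000000000000


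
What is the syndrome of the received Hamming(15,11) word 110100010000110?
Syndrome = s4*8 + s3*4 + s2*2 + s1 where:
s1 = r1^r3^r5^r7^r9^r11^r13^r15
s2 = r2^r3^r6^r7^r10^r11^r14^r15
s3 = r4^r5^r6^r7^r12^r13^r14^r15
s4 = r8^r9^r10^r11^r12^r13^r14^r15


s1=0, s2=0, s3=1, s4=1

Syndrome = 12 (error at position 12)


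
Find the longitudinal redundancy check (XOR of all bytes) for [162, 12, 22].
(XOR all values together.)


XOR chain: 162 ^ 12 ^ 22 = 184

184


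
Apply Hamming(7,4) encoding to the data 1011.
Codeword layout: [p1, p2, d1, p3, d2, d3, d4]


Parity bits: p1=0, p2=1, p3=0

0110011


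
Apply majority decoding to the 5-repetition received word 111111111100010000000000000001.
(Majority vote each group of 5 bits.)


Groups: 11111, 11111, 00010, 00000, 00000, 00001
Majority votes: 110000

110000


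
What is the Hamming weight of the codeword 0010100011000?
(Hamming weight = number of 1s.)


Counting 1s in 0010100011000

4


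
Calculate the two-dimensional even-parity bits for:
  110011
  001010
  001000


Row parities: 001
Column parities: 110001

Row P: 001, Col P: 110001, Corner: 1


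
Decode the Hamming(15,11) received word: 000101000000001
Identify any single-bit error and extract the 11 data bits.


Syndrome = 13: error at position 13

Data: 00100000101 (corrected bit 13)


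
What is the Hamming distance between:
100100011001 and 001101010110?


XOR: 101001001111
Count of 1s: 7

7


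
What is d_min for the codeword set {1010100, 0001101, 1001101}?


Comparing all pairs, minimum distance: 1
Can detect 0 errors, correct 0 errors

1


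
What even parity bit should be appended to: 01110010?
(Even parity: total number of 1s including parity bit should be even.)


Number of 1s in data: 4
Parity bit: 0

0


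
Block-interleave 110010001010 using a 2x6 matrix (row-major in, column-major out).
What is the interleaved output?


Matrix:
  110010
  001010
Read columns: 101001001100

101001001100


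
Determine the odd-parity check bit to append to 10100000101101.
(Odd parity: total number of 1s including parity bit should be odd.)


Number of 1s in data: 6
Parity bit: 1

1


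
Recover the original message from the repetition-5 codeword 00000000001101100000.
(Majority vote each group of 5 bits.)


Groups: 00000, 00000, 11011, 00000
Majority votes: 0010

0010


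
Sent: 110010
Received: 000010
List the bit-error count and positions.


XOR: 110000

2 error(s) at position(s): 0, 1


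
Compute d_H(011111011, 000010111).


XOR: 011101100
Count of 1s: 5

5


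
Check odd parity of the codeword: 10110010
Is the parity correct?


Number of 1s: 4

No, parity error (4 ones)


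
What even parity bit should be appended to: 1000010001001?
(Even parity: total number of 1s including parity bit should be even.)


Number of 1s in data: 4
Parity bit: 0

0


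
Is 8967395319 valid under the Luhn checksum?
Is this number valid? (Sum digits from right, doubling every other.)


Luhn sum = 56
56 mod 10 = 6

Invalid (Luhn sum mod 10 = 6)


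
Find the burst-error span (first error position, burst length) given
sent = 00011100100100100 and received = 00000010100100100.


XOR: 00011110000000000

Burst at position 3, length 4


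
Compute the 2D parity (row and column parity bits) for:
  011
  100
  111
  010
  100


Row parities: 01111
Column parities: 110

Row P: 01111, Col P: 110, Corner: 0


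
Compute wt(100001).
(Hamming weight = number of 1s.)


Counting 1s in 100001

2


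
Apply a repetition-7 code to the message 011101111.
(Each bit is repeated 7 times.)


Each bit -> 7 copies

000000011111111111111111111100000001111111111111111111111111111


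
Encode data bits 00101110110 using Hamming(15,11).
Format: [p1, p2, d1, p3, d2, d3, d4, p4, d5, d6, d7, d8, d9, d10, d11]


Parity bits: p1=1, p2=0, p3=1, p4=1

100101011110110


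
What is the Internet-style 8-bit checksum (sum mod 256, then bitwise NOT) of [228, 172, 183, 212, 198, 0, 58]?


Sum = 1051 mod 256 = 27
Complement = 228

228


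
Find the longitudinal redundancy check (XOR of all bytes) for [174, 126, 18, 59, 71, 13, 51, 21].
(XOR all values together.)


XOR chain: 174 ^ 126 ^ 18 ^ 59 ^ 71 ^ 13 ^ 51 ^ 21 = 149

149


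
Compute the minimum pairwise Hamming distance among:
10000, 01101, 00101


Comparing all pairs, minimum distance: 1
Can detect 0 errors, correct 0 errors

1


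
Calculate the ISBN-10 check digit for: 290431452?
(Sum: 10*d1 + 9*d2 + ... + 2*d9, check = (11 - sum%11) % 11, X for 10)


Weighted sum: 187
187 mod 11 = 0

Check digit: 0


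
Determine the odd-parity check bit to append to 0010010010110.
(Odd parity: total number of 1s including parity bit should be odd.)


Number of 1s in data: 5
Parity bit: 0

0


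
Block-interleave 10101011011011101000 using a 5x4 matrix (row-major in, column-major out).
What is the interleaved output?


Matrix:
  1010
  1011
  0110
  1110
  1000
Read columns: 11011001101111001000

11011001101111001000


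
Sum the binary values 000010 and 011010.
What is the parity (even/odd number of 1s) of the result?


000010 = 2
011010 = 26
Sum = 28 = 11100
1s count = 3

odd parity (3 ones in 11100)


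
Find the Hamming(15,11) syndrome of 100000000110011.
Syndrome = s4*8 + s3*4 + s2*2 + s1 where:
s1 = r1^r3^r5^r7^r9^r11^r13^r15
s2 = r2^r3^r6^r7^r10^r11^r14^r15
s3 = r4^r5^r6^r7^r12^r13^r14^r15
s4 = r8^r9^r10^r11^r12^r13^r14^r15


s1=1, s2=0, s3=0, s4=0

Syndrome = 1 (error at position 1)


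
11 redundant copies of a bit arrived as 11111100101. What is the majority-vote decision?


Ones: 8 out of 11
Threshold: 6

1 (8/11 voted 1)


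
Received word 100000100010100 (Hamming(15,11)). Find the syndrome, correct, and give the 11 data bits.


Syndrome = 0: no error detected

Data: 00010010100 (no errors)


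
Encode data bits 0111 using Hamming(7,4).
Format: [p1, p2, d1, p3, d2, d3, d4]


Parity bits: p1=0, p2=0, p3=1

0001111


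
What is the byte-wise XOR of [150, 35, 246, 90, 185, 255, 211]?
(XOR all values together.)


XOR chain: 150 ^ 35 ^ 246 ^ 90 ^ 185 ^ 255 ^ 211 = 140

140


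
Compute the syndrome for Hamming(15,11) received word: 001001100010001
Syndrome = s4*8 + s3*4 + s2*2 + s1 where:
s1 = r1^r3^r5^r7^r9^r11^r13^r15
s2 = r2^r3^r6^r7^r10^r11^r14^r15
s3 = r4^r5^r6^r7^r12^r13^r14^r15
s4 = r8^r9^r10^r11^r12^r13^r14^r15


s1=0, s2=1, s3=1, s4=0

Syndrome = 6 (error at position 6)


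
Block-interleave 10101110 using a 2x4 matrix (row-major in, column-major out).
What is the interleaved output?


Matrix:
  1010
  1110
Read columns: 11011100

11011100


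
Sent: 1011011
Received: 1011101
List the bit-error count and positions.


XOR: 0000110

2 error(s) at position(s): 4, 5


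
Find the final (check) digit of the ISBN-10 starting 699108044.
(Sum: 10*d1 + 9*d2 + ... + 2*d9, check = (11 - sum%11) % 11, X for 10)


Weighted sum: 280
280 mod 11 = 5

Check digit: 6


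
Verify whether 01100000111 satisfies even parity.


Number of 1s: 5

No, parity error (5 ones)


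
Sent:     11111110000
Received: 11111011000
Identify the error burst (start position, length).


XOR: 00000101000

Burst at position 5, length 3


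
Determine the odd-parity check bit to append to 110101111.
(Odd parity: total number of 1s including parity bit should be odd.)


Number of 1s in data: 7
Parity bit: 0

0


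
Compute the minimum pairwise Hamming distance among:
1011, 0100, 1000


Comparing all pairs, minimum distance: 2
Can detect 1 errors, correct 0 errors

2


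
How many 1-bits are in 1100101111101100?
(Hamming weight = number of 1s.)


Counting 1s in 1100101111101100

10


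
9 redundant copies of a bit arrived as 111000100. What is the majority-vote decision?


Ones: 4 out of 9
Threshold: 5

0 (4/9 voted 1)


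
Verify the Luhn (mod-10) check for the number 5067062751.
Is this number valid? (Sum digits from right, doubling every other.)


Luhn sum = 30
30 mod 10 = 0

Valid (Luhn sum mod 10 = 0)


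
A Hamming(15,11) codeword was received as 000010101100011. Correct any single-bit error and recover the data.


Syndrome = 0: no error detected

Data: 01011100011 (no errors)


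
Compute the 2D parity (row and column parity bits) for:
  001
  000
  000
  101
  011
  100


Row parities: 100001
Column parities: 011

Row P: 100001, Col P: 011, Corner: 0


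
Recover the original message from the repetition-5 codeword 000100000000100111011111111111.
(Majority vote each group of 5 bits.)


Groups: 00010, 00000, 00100, 11101, 11111, 11111
Majority votes: 000111

000111


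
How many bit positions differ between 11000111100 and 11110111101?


XOR: 00110000001
Count of 1s: 3

3
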